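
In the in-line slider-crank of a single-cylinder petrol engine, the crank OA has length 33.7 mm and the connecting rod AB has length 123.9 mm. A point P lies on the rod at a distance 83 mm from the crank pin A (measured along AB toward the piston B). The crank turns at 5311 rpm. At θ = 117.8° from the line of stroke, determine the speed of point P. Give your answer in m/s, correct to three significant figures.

15.4

ω = 556.2 rad/s.  Crank-pin speed |V_A| = rω = 18.743 m/s, perpendicular to OA.
Rod angle: sinφ = −(r/L) sinθ ⇒ φ = -13.922°; ω_rod = −rω cosθ/√(L²−r²sin²θ) = +72.687 rad/s.
V_P = V_A + ω_rod × AP, with AP = 0.083 m along the rod.
Components: V_Px = −rω sinθ − a·ω_rod·sinφ = -15.128 m/s;  V_Py = rω cosθ + a·ω_rod·cosφ = -2.8856 m/s.
|V_P| = √(V_Px² + V_Py²) = 15.401 m/s.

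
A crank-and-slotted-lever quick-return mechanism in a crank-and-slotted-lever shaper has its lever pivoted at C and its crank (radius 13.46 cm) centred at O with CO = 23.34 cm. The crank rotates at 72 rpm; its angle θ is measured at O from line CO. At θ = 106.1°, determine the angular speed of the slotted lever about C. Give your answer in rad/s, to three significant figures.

1.29

ω = 7.54 rad/s (from 72 rpm).
Crank pin A relative to C: A = (d + r cosθ, r sinθ); lever angle φ = atan2(r sinθ, d + r cosθ).
Differentiating tanφ: φ̇ = rω(d cosθ + r)/(d² + r² + 2dr cosθ).
d² + r² + 2dr cosθ = |CA|² = 0.0551687 m²;  d cosθ + r = +0.069875 m.
|ω_lever| = |0.1346·7.54·+0.069875| / 0.0551687 = 1.2854 rad/s.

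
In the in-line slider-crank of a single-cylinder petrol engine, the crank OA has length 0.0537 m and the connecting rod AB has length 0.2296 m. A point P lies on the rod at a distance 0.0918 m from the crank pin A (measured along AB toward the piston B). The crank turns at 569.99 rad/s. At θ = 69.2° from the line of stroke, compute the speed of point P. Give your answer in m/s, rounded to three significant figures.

30.3

ω = 570 rad/s.  Crank-pin speed |V_A| = rω = 30.608 m/s, perpendicular to OA.
Rod angle: sinφ = −(r/L) sinθ ⇒ φ = -12.629°; ω_rod = −rω cosθ/√(L²−r²sin²θ) = -48.514 rad/s.
V_P = V_A + ω_rod × AP, with AP = 0.0918 m along the rod.
Components: V_Px = −rω sinθ − a·ω_rod·sinφ = -29.587 m/s;  V_Py = rω cosθ + a·ω_rod·cosφ = +6.5235 m/s.
|V_P| = √(V_Px² + V_Py²) = 30.298 m/s.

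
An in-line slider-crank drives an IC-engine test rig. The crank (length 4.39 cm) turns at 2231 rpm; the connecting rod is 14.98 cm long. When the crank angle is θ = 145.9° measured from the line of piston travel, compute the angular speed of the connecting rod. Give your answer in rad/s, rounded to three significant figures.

57.5

ω = 233.6 rad/s (converted from 2231 rpm).
The rod makes angle φ with the slider axis where L sinφ = r sinθ; differentiating, L cosφ·φ̇ = r ω cosθ.
L cosφ = √(L² − r² sin²θ) = 0.14776 m.
|ω_rod| = r ω |cosθ| / √(L² − r² sin²θ) = 0.0439·233.6·0.82806/0.14776 = 57.476 rad/s.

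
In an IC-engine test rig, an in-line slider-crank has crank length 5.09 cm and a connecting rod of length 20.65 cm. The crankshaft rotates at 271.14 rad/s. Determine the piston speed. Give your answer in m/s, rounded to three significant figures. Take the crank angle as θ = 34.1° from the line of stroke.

ω = 271.1 rad/s
For an in-line slider-crank, x = r cosθ + √(L² − r² sin²θ), so v = −rω sinθ·[1 + r cosθ/√(L² − r² sin²θ)].
With r = 0.0509 m, L = 0.2065 m, θ = 34.1°: √(L² − r² sin²θ) = 0.20452 m.
v = −0.0509·271.1·0.56064·[1 + 0.0509·0.82806/0.20452] = -9.332 m/s.
|v| = 9.332 m/s.

9.33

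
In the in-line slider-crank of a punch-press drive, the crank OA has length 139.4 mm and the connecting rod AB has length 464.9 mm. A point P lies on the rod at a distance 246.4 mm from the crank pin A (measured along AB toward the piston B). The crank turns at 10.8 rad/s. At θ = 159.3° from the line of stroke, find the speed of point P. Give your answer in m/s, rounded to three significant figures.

ω = 10.8 rad/s.  Crank-pin speed |V_A| = rω = 1.5055 m/s, perpendicular to OA.
Rod angle: sinφ = −(r/L) sinθ ⇒ φ = -6.084°; ω_rod = −rω cosθ/√(L²−r²sin²θ) = +3.0465 rad/s.
V_P = V_A + ω_rod × AP, with AP = 0.2464 m along the rod.
Components: V_Px = −rω sinθ − a·ω_rod·sinφ = -0.4526 m/s;  V_Py = rω cosθ + a·ω_rod·cosφ = -0.66191 m/s.
|V_P| = √(V_Px² + V_Py²) = 0.80185 m/s.

0.802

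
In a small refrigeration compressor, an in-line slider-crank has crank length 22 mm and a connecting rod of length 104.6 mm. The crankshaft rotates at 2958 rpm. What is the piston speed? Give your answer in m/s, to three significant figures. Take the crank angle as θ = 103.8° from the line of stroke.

ω = 2π·2958/60 = 309.8 rad/s
For an in-line slider-crank, x = r cosθ + √(L² − r² sin²θ), so v = −rω sinθ·[1 + r cosθ/√(L² − r² sin²θ)].
With r = 0.022 m, L = 0.1046 m, θ = 103.8°: √(L² − r² sin²θ) = 0.10239 m.
v = −0.022·309.8·0.97113·[1 + 0.022·-0.23853/0.10239] = -6.2789 m/s.
|v| = 6.2789 m/s.

6.28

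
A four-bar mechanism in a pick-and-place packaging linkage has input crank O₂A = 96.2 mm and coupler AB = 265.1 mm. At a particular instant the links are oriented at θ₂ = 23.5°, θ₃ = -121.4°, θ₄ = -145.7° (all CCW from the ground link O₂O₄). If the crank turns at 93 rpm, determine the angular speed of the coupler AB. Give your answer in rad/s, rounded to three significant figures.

1.61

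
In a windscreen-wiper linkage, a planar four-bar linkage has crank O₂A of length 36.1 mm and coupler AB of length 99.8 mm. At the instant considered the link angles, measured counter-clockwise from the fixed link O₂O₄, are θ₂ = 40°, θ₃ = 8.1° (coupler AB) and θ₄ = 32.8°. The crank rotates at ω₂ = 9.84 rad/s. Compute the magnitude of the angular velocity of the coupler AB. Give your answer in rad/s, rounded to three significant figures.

1.07

ω₂ = 9.84 rad/s
Differentiating the loop-closure r₂e^{iθ₂}+r₃e^{iθ₃}=r₁+r₄e^{iθ₄} gives r₂ω₂e^{iθ₂}+r₃ω₃e^{iθ₃}=r₄ω₄e^{iθ₄}.
Eliminating the other unknown: ω₃ = r₂ω₂ sin(θ₄−θ₂) / [r₃ sin(θ₃−θ₄)].
Numerator sine = -0.12533; denominator sine = -0.41787.
Result = 0.0361·9.84·(-0.12533) / (0.0998·(-0.41787)) = +1.0676 rad/s; magnitude 1.0676 rad/s.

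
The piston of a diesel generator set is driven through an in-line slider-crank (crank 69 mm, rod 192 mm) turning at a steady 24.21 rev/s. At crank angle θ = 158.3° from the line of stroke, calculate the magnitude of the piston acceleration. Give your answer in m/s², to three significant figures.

1050

ω = 2π·24.2 = 152.1 rad/s
x(θ) = r cosθ + √(L² − r² sin²θ); with ω constant, a = ω²·d²x/dθ².
d²x/dθ² = −r cosθ − r²(cos2θ)/√u − r⁴ sin²2θ/(4u^{3/2}),  u = L² − r² sin²θ = 0.0362131 m².
Substituting r = 0.069 m, L = 0.192 m, θ = 158.3°: d²x/dθ² = +0.045544 m.
a = ω²·d²x/dθ² = (152.1)²·(+0.045544) = +1053.9 m/s²;  |a| = 1053.9 m/s².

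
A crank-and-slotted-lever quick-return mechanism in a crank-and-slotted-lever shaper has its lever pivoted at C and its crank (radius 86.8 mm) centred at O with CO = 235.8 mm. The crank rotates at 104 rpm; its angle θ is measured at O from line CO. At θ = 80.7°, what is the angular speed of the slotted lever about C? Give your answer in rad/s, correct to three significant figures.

ω = 10.89 rad/s (from 104 rpm).
Crank pin A relative to C: A = (d + r cosθ, r sinθ); lever angle φ = atan2(r sinθ, d + r cosθ).
Differentiating tanφ: φ̇ = rω(d cosθ + r)/(d² + r² + 2dr cosθ).
d² + r² + 2dr cosθ = |CA|² = 0.0697511 m²;  d cosθ + r = +0.12491 m.
|ω_lever| = |0.0868·10.89·+0.12491| / 0.0697511 = 1.6928 rad/s.

1.69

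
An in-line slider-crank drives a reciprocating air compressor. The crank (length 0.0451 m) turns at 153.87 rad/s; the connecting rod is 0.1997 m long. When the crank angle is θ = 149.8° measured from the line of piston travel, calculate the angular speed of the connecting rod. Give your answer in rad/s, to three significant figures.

30.2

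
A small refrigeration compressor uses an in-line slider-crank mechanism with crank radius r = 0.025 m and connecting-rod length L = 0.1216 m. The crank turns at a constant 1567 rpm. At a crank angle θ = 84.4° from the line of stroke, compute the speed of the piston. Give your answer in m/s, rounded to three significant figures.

4.17

ω = 2π·1567/60 = 164.1 rad/s
For an in-line slider-crank, x = r cosθ + √(L² − r² sin²θ), so v = −rω sinθ·[1 + r cosθ/√(L² − r² sin²θ)].
With r = 0.025 m, L = 0.1216 m, θ = 84.4°: √(L² − r² sin²θ) = 0.11903 m.
v = −0.025·164.1·0.99523·[1 + 0.025·0.09758/0.11903] = -4.1665 m/s.
|v| = 4.1665 m/s.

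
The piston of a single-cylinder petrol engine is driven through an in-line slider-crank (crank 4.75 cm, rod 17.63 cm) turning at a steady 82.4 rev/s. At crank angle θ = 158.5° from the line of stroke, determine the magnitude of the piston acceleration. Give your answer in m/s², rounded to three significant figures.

ω = 2π·82.4 = 517.7 rad/s
x(θ) = r cosθ + √(L² − r² sin²θ); with ω constant, a = ω²·d²x/dθ².
d²x/dθ² = −r cosθ − r²(cos2θ)/√u − r⁴ sin²2θ/(4u^{3/2}),  u = L² − r² sin²θ = 0.0307786 m².
Substituting r = 0.0475 m, L = 0.1763 m, θ = 158.5°: d²x/dθ² = +0.03468 m.
a = ω²·d²x/dθ² = (517.7)²·(+0.03468) = +9295.8 m/s²;  |a| = 9295.8 m/s².

9300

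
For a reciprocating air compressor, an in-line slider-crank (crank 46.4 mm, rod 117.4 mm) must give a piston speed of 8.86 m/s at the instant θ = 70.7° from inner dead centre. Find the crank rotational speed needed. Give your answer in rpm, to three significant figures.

1690

For an in-line slider-crank, |v_piston| = rω|sinθ|·[1 + r cosθ/√(L² − r² sin²θ)].
With r = 0.0464 m, L = 0.1174 m, θ = 70.7°: the bracketed kinematic factor |dx/dθ| = 0.049958 m.
ω = v/|dx/dθ| = 8.86/0.049958 = 177.35 rad/s.
N = 60ω/(2π) = 1693.6 rpm.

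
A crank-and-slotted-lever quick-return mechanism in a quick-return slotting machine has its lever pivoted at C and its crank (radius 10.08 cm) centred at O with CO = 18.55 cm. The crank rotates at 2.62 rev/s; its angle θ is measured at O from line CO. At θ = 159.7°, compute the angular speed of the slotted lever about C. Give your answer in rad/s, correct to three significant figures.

ω = 16.46 rad/s (from 2.62 rev/s).
Crank pin A relative to C: A = (d + r cosθ, r sinθ); lever angle φ = atan2(r sinθ, d + r cosθ).
Differentiating tanφ: φ̇ = rω(d cosθ + r)/(d² + r² + 2dr cosθ).
d² + r² + 2dr cosθ = |CA|² = 0.00949685 m²;  d cosθ + r = -0.073178 m.
|ω_lever| = |0.1008·16.46·-0.073178| / 0.00949685 = 12.786 rad/s.

12.8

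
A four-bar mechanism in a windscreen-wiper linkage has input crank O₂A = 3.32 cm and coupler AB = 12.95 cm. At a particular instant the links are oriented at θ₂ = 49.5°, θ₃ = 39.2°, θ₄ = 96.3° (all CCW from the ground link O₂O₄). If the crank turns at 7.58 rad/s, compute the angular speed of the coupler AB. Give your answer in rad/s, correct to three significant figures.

1.69

ω₂ = 7.58 rad/s
Differentiating the loop-closure r₂e^{iθ₂}+r₃e^{iθ₃}=r₁+r₄e^{iθ₄} gives r₂ω₂e^{iθ₂}+r₃ω₃e^{iθ₃}=r₄ω₄e^{iθ₄}.
Eliminating the other unknown: ω₃ = r₂ω₂ sin(θ₄−θ₂) / [r₃ sin(θ₃−θ₄)].
Numerator sine = +0.72897; denominator sine = -0.83962.
Result = 0.0332·7.58·(+0.72897) / (0.1295·(-0.83962)) = -1.6872 rad/s; magnitude 1.6872 rad/s.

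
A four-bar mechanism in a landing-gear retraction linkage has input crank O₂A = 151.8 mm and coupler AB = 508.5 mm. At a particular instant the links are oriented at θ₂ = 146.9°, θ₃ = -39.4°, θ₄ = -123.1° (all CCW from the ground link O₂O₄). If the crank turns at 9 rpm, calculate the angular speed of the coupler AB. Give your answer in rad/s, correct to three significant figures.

0.283

ω₂ = 0.9425 rad/s (from 9 rpm).
Differentiating the loop-closure r₂e^{iθ₂}+r₃e^{iθ₃}=r₁+r₄e^{iθ₄} gives r₂ω₂e^{iθ₂}+r₃ω₃e^{iθ₃}=r₄ω₄e^{iθ₄}.
Eliminating the other unknown: ω₃ = r₂ω₂ sin(θ₄−θ₂) / [r₃ sin(θ₃−θ₄)].
Numerator sine = +1.00000; denominator sine = +0.99396.
Result = 0.1518·0.9425·(+1.00000) / (0.5085·(+0.99396)) = +0.28306 rad/s; magnitude 0.28306 rad/s.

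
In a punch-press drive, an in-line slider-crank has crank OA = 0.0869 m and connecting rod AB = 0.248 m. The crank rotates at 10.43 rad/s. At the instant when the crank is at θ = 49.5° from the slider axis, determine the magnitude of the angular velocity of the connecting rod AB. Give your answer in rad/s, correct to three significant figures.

ω = 10.43 rad/s
The rod makes angle φ with the slider axis where L sinφ = r sinθ; differentiating, L cosφ·φ̇ = r ω cosθ.
L cosφ = √(L² − r² sin²θ) = 0.23903 m.
|ω_rod| = r ω |cosθ| / √(L² − r² sin²θ) = 0.0869·10.43·0.64945/0.23903 = 2.4626 rad/s.

2.46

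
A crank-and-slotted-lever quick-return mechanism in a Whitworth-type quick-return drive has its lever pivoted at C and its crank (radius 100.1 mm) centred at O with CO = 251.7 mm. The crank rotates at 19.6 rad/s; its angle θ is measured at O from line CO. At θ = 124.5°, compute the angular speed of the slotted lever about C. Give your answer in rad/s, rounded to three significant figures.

ω = 19.6 rad/s
Crank pin A relative to C: A = (d + r cosθ, r sinθ); lever angle φ = atan2(r sinθ, d + r cosθ).
Differentiating tanφ: φ̇ = rω(d cosθ + r)/(d² + r² + 2dr cosθ).
d² + r² + 2dr cosθ = |CA|² = 0.0448315 m²;  d cosθ + r = -0.042464 m.
|ω_lever| = |0.1001·19.6·-0.042464| / 0.0448315 = 1.8584 rad/s.

1.86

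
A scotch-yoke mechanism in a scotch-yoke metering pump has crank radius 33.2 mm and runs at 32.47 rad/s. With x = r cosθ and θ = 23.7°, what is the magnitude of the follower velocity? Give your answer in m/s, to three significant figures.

ω = 32.47 rad/s
x = r cosθ ⇒ ẋ = −rω sinθ.
|v| = rω|sinθ| = 0.0332·32.47·|sin 23.7°| = 0.4333 m/s.

0.433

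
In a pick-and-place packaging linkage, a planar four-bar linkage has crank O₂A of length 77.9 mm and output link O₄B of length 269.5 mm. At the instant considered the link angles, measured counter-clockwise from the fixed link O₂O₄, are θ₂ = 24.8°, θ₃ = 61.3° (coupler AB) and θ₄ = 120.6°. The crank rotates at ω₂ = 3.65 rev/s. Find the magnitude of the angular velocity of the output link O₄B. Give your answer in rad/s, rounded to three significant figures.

4.59

ω₂ = 22.93 rad/s (from 3.65 rev/s).
Differentiating the loop-closure r₂e^{iθ₂}+r₃e^{iθ₃}=r₁+r₄e^{iθ₄} gives r₂ω₂e^{iθ₂}+r₃ω₃e^{iθ₃}=r₄ω₄e^{iθ₄}.
Eliminating the other unknown: ω₄ = r₂ω₂ sin(θ₂−θ₃) / [r₄ sin(θ₄−θ₃)].
Numerator sine = -0.59482; denominator sine = +0.85985.
Result = 0.0779·22.93·(-0.59482) / (0.2695·(+0.85985)) = -4.5858 rad/s; magnitude 4.5858 rad/s.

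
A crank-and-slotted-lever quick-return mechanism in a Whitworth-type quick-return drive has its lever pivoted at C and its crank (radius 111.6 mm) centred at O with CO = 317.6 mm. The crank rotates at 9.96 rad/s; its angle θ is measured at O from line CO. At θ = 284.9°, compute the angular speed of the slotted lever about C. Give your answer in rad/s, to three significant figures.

1.63

ω = 9.96 rad/s
Crank pin A relative to C: A = (d + r cosθ, r sinθ); lever angle φ = atan2(r sinθ, d + r cosθ).
Differentiating tanφ: φ̇ = rω(d cosθ + r)/(d² + r² + 2dr cosθ).
d² + r² + 2dr cosθ = |CA|² = 0.131552 m²;  d cosθ + r = +0.19327 m.
|ω_lever| = |0.1116·9.96·+0.19327| / 0.131552 = 1.633 rad/s.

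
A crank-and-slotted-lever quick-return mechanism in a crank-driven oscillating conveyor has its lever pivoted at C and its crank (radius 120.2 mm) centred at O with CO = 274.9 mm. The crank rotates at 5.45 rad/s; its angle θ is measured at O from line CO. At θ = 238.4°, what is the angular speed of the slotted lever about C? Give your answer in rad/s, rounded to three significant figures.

0.282

ω = 5.45 rad/s
Crank pin A relative to C: A = (d + r cosθ, r sinθ); lever angle φ = atan2(r sinθ, d + r cosθ).
Differentiating tanφ: φ̇ = rω(d cosθ + r)/(d² + r² + 2dr cosθ).
d² + r² + 2dr cosθ = |CA|² = 0.0553899 m²;  d cosθ + r = -0.023844 m.
|ω_lever| = |0.1202·5.45·-0.023844| / 0.0553899 = 0.282 rad/s.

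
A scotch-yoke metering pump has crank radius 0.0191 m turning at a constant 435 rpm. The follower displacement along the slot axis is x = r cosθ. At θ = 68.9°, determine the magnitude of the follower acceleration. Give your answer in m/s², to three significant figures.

14.3

ω = 45.55 rad/s (from 435 rpm).
x = r cosθ ⇒ ẍ = −rω² cosθ (ω constant).
|a| = rω²|cosθ| = 0.0191·(45.55)²·|cos 68.9°| = 14.268 m/s².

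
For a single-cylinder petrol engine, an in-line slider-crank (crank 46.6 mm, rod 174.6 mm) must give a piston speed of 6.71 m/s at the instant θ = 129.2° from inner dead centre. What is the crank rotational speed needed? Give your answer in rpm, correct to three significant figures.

2140

For an in-line slider-crank, |v_piston| = rω|sinθ|·[1 + r cosθ/√(L² − r² sin²θ)].
With r = 0.0466 m, L = 0.1746 m, θ = 129.2°: the bracketed kinematic factor |dx/dθ| = 0.029886 m.
ω = v/|dx/dθ| = 6.71/0.029886 = 224.52 rad/s.
N = 60ω/(2π) = 2144 rpm.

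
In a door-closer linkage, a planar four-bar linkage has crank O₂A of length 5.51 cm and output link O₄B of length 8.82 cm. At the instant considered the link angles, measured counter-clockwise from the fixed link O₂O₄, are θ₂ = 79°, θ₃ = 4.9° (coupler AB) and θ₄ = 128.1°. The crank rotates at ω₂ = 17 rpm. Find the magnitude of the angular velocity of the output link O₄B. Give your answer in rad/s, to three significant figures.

ω₂ = 1.78 rad/s (from 17 rpm).
Differentiating the loop-closure r₂e^{iθ₂}+r₃e^{iθ₃}=r₁+r₄e^{iθ₄} gives r₂ω₂e^{iθ₂}+r₃ω₃e^{iθ₃}=r₄ω₄e^{iθ₄}.
Eliminating the other unknown: ω₄ = r₂ω₂ sin(θ₂−θ₃) / [r₄ sin(θ₄−θ₃)].
Numerator sine = +0.96174; denominator sine = +0.83676.
Result = 0.0551·1.78·(+0.96174) / (0.0882·(+0.83676)) = +1.2782 rad/s; magnitude 1.2782 rad/s.

1.28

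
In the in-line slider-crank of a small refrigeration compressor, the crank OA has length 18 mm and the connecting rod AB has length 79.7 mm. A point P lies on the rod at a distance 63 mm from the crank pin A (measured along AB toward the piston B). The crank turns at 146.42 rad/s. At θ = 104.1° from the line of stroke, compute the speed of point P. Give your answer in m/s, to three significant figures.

2.45

ω = 146.4 rad/s.  Crank-pin speed |V_A| = rω = 2.6356 m/s, perpendicular to OA.
Rod angle: sinφ = −(r/L) sinθ ⇒ φ = -12.653°; ω_rod = −rω cosθ/√(L²−r²sin²θ) = +8.2565 rad/s.
V_P = V_A + ω_rod × AP, with AP = 0.063 m along the rod.
Components: V_Px = −rω sinθ − a·ω_rod·sinφ = -2.4422 m/s;  V_Py = rω cosθ + a·ω_rod·cosφ = -0.13453 m/s.
|V_P| = √(V_Px² + V_Py²) = 2.4459 m/s.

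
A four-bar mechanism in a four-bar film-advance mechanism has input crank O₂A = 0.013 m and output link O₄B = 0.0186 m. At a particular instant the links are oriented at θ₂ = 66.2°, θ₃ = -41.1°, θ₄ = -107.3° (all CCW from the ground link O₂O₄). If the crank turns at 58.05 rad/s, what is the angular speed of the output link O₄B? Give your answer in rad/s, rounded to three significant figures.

ω₂ = 58.05 rad/s
Differentiating the loop-closure r₂e^{iθ₂}+r₃e^{iθ₃}=r₁+r₄e^{iθ₄} gives r₂ω₂e^{iθ₂}+r₃ω₃e^{iθ₃}=r₄ω₄e^{iθ₄}.
Eliminating the other unknown: ω₄ = r₂ω₂ sin(θ₂−θ₃) / [r₄ sin(θ₄−θ₃)].
Numerator sine = +0.95476; denominator sine = -0.91496.
Result = 0.013·58.05·(+0.95476) / (0.0186·(-0.91496)) = -42.338 rad/s; magnitude 42.338 rad/s.

42.3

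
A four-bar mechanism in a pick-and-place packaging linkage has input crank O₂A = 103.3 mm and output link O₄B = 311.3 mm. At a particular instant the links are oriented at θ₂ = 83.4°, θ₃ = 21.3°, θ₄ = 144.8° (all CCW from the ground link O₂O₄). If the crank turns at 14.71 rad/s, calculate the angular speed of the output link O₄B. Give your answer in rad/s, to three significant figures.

5.17

ω₂ = 14.71 rad/s
Differentiating the loop-closure r₂e^{iθ₂}+r₃e^{iθ₃}=r₁+r₄e^{iθ₄} gives r₂ω₂e^{iθ₂}+r₃ω₃e^{iθ₃}=r₄ω₄e^{iθ₄}.
Eliminating the other unknown: ω₄ = r₂ω₂ sin(θ₂−θ₃) / [r₄ sin(θ₄−θ₃)].
Numerator sine = +0.88377; denominator sine = +0.83389.
Result = 0.1033·14.71·(+0.88377) / (0.3113·(+0.83389)) = +5.1733 rad/s; magnitude 5.1733 rad/s.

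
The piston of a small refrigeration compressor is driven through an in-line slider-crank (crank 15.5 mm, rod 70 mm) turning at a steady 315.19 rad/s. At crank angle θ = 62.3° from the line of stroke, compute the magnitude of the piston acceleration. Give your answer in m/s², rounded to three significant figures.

521

ω = 315.2 rad/s
x(θ) = r cosθ + √(L² − r² sin²θ); with ω constant, a = ω²·d²x/dθ².
d²x/dθ² = −r cosθ − r²(cos2θ)/√u − r⁴ sin²2θ/(4u^{3/2}),  u = L² − r² sin²θ = 0.00471166 m².
Substituting r = 0.0155 m, L = 0.07 m, θ = 62.3°: d²x/dθ² = -0.0052478 m.
a = ω²·d²x/dθ² = (315.2)²·(-0.0052478) = -521.34 m/s²;  |a| = 521.34 m/s².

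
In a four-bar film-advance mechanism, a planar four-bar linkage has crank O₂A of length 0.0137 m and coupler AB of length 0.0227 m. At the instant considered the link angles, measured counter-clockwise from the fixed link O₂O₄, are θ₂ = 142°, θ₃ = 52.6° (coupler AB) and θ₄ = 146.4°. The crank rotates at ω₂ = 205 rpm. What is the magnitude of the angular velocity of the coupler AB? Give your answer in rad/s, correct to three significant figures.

0.996

ω₂ = 21.47 rad/s (from 205 rpm).
Differentiating the loop-closure r₂e^{iθ₂}+r₃e^{iθ₃}=r₁+r₄e^{iθ₄} gives r₂ω₂e^{iθ₂}+r₃ω₃e^{iθ₃}=r₄ω₄e^{iθ₄}.
Eliminating the other unknown: ω₃ = r₂ω₂ sin(θ₄−θ₂) / [r₃ sin(θ₃−θ₄)].
Numerator sine = +0.07672; denominator sine = -0.99780.
Result = 0.0137·21.47·(+0.07672) / (0.0227·(-0.99780)) = -0.99618 rad/s; magnitude 0.99618 rad/s.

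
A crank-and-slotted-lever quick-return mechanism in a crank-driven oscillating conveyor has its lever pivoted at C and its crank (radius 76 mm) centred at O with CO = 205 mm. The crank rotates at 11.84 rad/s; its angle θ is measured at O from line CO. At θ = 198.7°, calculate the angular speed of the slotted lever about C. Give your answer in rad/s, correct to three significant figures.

ω = 11.84 rad/s
Crank pin A relative to C: A = (d + r cosθ, r sinθ); lever angle φ = atan2(r sinθ, d + r cosθ).
Differentiating tanφ: φ̇ = rω(d cosθ + r)/(d² + r² + 2dr cosθ).
d² + r² + 2dr cosθ = |CA|² = 0.0182859 m²;  d cosθ + r = -0.11818 m.
|ω_lever| = |0.076·11.84·-0.11818| / 0.0182859 = 5.8155 rad/s.

5.82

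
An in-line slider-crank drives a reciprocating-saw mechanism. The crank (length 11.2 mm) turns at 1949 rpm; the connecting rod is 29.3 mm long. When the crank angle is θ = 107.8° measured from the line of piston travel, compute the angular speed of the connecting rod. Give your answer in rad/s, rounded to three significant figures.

ω = 204.1 rad/s (converted from 1949 rpm).
The rod makes angle φ with the slider axis where L sinφ = r sinθ; differentiating, L cosφ·φ̇ = r ω cosθ.
L cosφ = √(L² − r² sin²θ) = 0.027291 m.
|ω_rod| = r ω |cosθ| / √(L² − r² sin²θ) = 0.0112·204.1·0.30570/0.027291 = 25.606 rad/s.

25.6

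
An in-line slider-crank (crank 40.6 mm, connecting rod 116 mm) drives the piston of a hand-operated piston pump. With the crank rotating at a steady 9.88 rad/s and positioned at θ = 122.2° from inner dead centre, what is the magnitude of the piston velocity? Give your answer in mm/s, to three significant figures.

273

ω = 9.88 rad/s
For an in-line slider-crank, x = r cosθ + √(L² − r² sin²θ), so v = −rω sinθ·[1 + r cosθ/√(L² − r² sin²θ)].
With r = 0.0406 m, L = 0.116 m, θ = 122.2°: √(L² − r² sin²θ) = 0.1108 m.
v = −0.0406·9.88·0.84619·[1 + 0.0406·-0.53288/0.1108] = -0.27315 m/s.
|v| = 0.27315 m/s = 273.15 mm/s.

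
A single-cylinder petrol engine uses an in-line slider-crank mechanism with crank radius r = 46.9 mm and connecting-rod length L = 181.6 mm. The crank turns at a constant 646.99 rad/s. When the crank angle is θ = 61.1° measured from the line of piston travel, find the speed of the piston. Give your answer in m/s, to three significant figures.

30.0

ω = 647 rad/s
For an in-line slider-crank, x = r cosθ + √(L² − r² sin²θ), so v = −rω sinθ·[1 + r cosθ/√(L² − r² sin²θ)].
With r = 0.0469 m, L = 0.1816 m, θ = 61.1°: √(L² − r² sin²θ) = 0.1769 m.
v = −0.0469·647·0.87546·[1 + 0.0469·0.48328/0.1769] = -29.969 m/s.
|v| = 29.969 m/s.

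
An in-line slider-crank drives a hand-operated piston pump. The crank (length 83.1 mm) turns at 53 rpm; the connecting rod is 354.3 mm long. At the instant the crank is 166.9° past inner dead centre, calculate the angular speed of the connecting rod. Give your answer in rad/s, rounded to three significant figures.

1.27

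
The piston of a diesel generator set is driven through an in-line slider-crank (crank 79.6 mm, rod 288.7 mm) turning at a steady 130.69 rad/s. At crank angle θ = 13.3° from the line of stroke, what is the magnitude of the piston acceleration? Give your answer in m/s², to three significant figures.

1660

ω = 130.7 rad/s
x(θ) = r cosθ + √(L² − r² sin²θ); with ω constant, a = ω²·d²x/dθ².
d²x/dθ² = −r cosθ − r²(cos2θ)/√u − r⁴ sin²2θ/(4u^{3/2}),  u = L² − r² sin²θ = 0.0830124 m².
Substituting r = 0.0796 m, L = 0.2887 m, θ = 13.3°: d²x/dθ² = -0.097213 m.
a = ω²·d²x/dθ² = (130.7)²·(-0.097213) = -1660.4 m/s²;  |a| = 1660.4 m/s².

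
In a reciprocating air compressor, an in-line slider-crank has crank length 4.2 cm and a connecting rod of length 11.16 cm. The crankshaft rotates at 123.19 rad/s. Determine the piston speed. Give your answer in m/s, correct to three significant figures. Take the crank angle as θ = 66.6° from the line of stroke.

ω = 123.2 rad/s
For an in-line slider-crank, x = r cosθ + √(L² − r² sin²θ), so v = −rω sinθ·[1 + r cosθ/√(L² − r² sin²θ)].
With r = 0.042 m, L = 0.1116 m, θ = 66.6°: √(L² − r² sin²θ) = 0.10473 m.
v = −0.042·123.2·0.91775·[1 + 0.042·0.39715/0.10473] = -5.5047 m/s.
|v| = 5.5047 m/s.

5.50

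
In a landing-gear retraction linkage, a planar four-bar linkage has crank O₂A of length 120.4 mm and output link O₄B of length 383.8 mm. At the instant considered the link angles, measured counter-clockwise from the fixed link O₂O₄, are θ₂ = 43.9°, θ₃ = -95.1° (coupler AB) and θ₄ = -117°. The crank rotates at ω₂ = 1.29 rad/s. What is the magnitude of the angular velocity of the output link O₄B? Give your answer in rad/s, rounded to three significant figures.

0.712

ω₂ = 1.29 rad/s
Differentiating the loop-closure r₂e^{iθ₂}+r₃e^{iθ₃}=r₁+r₄e^{iθ₄} gives r₂ω₂e^{iθ₂}+r₃ω₃e^{iθ₃}=r₄ω₄e^{iθ₄}.
Eliminating the other unknown: ω₄ = r₂ω₂ sin(θ₂−θ₃) / [r₄ sin(θ₄−θ₃)].
Numerator sine = +0.65606; denominator sine = -0.37299.
Result = 0.1204·1.29·(+0.65606) / (0.3838·(-0.37299)) = -0.7118 rad/s; magnitude 0.7118 rad/s.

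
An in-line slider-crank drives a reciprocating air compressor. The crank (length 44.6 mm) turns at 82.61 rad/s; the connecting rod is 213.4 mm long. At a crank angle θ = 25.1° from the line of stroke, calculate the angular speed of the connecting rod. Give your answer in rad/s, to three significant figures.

ω = 82.61 rad/s
The rod makes angle φ with the slider axis where L sinφ = r sinθ; differentiating, L cosφ·φ̇ = r ω cosθ.
L cosφ = √(L² − r² sin²θ) = 0.21256 m.
|ω_rod| = r ω |cosθ| / √(L² − r² sin²θ) = 0.0446·82.61·0.90557/0.21256 = 15.697 rad/s.

15.7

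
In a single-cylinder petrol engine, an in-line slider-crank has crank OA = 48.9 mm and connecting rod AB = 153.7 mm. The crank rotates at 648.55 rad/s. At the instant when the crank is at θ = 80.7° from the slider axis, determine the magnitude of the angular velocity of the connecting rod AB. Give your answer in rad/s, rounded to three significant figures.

35.1

ω = 648.5 rad/s
The rod makes angle φ with the slider axis where L sinφ = r sinθ; differentiating, L cosφ·φ̇ = r ω cosθ.
L cosφ = √(L² − r² sin²θ) = 0.14593 m.
|ω_rod| = r ω |cosθ| / √(L² − r² sin²θ) = 0.0489·648.5·0.16160/0.14593 = 35.121 rad/s.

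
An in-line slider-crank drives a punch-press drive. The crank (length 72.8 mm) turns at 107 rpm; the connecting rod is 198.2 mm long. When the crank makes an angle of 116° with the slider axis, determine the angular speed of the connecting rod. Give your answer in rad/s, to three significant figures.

ω = 11.21 rad/s (converted from 107 rpm).
The rod makes angle φ with the slider axis where L sinφ = r sinθ; differentiating, L cosφ·φ̇ = r ω cosθ.
L cosφ = √(L² − r² sin²θ) = 0.18709 m.
|ω_rod| = r ω |cosθ| / √(L² − r² sin²θ) = 0.0728·11.21·0.43837/0.18709 = 1.9113 rad/s.

1.91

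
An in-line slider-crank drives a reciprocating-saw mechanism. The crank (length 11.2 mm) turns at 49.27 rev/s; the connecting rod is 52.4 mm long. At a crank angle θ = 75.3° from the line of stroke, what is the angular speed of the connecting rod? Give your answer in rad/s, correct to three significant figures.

17.2

ω = 309.6 rad/s (converted from 49.27 rev/s).
The rod makes angle φ with the slider axis where L sinφ = r sinθ; differentiating, L cosφ·φ̇ = r ω cosθ.
L cosφ = √(L² − r² sin²θ) = 0.051268 m.
|ω_rod| = r ω |cosθ| / √(L² − r² sin²θ) = 0.0112·309.6·0.25376/0.051268 = 17.161 rad/s.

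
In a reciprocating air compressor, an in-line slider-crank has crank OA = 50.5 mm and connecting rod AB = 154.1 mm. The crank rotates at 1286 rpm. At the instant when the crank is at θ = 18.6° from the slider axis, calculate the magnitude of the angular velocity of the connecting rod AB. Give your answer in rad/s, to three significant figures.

ω = 134.7 rad/s (converted from 1286 rpm).
The rod makes angle φ with the slider axis where L sinφ = r sinθ; differentiating, L cosφ·φ̇ = r ω cosθ.
L cosφ = √(L² − r² sin²θ) = 0.15326 m.
|ω_rod| = r ω |cosθ| / √(L² − r² sin²θ) = 0.0505·134.7·0.94777/0.15326 = 42.058 rad/s.

42.1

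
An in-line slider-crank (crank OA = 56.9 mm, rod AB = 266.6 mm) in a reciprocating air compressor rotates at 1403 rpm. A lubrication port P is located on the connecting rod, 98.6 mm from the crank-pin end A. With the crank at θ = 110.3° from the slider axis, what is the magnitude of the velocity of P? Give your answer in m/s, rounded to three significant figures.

7.84

ω = 146.9 rad/s.  Crank-pin speed |V_A| = rω = 8.3599 m/s, perpendicular to OA.
Rod angle: sinφ = −(r/L) sinθ ⇒ φ = -11.547°; ω_rod = −rω cosθ/√(L²−r²sin²θ) = +11.104 rad/s.
V_P = V_A + ω_rod × AP, with AP = 0.0986 m along the rod.
Components: V_Px = −rω sinθ − a·ω_rod·sinφ = -7.6215 m/s;  V_Py = rω cosθ + a·ω_rod·cosφ = -1.8277 m/s.
|V_P| = √(V_Px² + V_Py²) = 7.8375 m/s.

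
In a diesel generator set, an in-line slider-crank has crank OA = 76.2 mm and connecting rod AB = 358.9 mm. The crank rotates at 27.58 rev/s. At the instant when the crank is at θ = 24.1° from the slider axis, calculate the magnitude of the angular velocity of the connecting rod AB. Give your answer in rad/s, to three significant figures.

33.7

ω = 173.3 rad/s (converted from 27.58 rev/s).
The rod makes angle φ with the slider axis where L sinφ = r sinθ; differentiating, L cosφ·φ̇ = r ω cosθ.
L cosφ = √(L² − r² sin²θ) = 0.35755 m.
|ω_rod| = r ω |cosθ| / √(L² − r² sin²θ) = 0.0762·173.3·0.91283/0.35755 = 33.712 rad/s.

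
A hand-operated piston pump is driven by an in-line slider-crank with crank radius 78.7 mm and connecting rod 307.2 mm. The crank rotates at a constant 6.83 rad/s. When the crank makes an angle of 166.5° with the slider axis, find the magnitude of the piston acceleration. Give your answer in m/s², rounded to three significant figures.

ω = 6.83 rad/s
x(θ) = r cosθ + √(L² − r² sin²θ); with ω constant, a = ω²·d²x/dθ².
d²x/dθ² = −r cosθ − r²(cos2θ)/√u − r⁴ sin²2θ/(4u^{3/2}),  u = L² − r² sin²θ = 0.0940343 m².
Substituting r = 0.0787 m, L = 0.3072 m, θ = 166.5°: d²x/dθ² = +0.05846 m.
a = ω²·d²x/dθ² = (6.83)²·(+0.05846) = +2.7271 m/s²;  |a| = 2.7271 m/s².

2.73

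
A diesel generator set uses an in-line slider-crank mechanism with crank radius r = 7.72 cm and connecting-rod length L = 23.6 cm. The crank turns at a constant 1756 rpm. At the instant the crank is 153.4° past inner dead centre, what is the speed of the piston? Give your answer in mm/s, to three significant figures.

4480

ω = 2π·1756/60 = 183.9 rad/s
For an in-line slider-crank, x = r cosθ + √(L² − r² sin²θ), so v = −rω sinθ·[1 + r cosθ/√(L² − r² sin²θ)].
With r = 0.0772 m, L = 0.236 m, θ = 153.4°: √(L² − r² sin²θ) = 0.23345 m.
v = −0.0772·183.9·0.44776·[1 + 0.0772·-0.89415/0.23345] = -4.477 m/s.
|v| = 4.477 m/s = 4477 mm/s.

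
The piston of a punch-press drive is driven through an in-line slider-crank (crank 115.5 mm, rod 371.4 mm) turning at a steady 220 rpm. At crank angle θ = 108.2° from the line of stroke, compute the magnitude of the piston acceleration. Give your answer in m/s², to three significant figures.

35.0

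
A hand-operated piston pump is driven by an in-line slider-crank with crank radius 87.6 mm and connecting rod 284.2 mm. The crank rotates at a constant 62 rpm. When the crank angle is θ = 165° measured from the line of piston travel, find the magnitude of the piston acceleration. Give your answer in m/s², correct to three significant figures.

ω = 2π·62/60 = 6.493 rad/s
x(θ) = r cosθ + √(L² − r² sin²θ); with ω constant, a = ω²·d²x/dθ².
d²x/dθ² = −r cosθ − r²(cos2θ)/√u − r⁴ sin²2θ/(4u^{3/2}),  u = L² − r² sin²θ = 0.0802556 m².
Substituting r = 0.0876 m, L = 0.2842 m, θ = 165°: d²x/dθ² = +0.060995 m.
a = ω²·d²x/dθ² = (6.493)²·(+0.060995) = +2.5712 m/s²;  |a| = 2.5712 m/s².

2.57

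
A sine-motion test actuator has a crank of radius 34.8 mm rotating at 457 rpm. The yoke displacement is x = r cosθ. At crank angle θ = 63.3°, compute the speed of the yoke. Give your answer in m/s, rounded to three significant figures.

ω = 47.86 rad/s (from 457 rpm).
x = r cosθ ⇒ ẋ = −rω sinθ.
|v| = rω|sinθ| = 0.0348·47.86·|sin 63.3°| = 1.4878 m/s.

1.49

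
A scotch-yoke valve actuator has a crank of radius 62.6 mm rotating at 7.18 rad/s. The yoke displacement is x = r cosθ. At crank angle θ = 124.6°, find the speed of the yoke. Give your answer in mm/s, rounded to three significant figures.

ω = 7.18 rad/s
x = r cosθ ⇒ ẋ = −rω sinθ.
|v| = rω|sinθ| = 0.0626·7.18·|sin 124.6°| = 0.36997 m/s = 369.97 mm/s.

370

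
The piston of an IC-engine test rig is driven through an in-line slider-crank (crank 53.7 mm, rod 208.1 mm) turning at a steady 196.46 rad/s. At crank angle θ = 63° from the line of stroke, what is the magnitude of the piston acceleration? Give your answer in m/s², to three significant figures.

624

ω = 196.5 rad/s
x(θ) = r cosθ + √(L² − r² sin²θ); with ω constant, a = ω²·d²x/dθ².
d²x/dθ² = −r cosθ − r²(cos2θ)/√u − r⁴ sin²2θ/(4u^{3/2}),  u = L² − r² sin²θ = 0.0410163 m².
Substituting r = 0.0537 m, L = 0.2081 m, θ = 63°: d²x/dθ² = -0.016174 m.
a = ω²·d²x/dθ² = (196.5)²·(-0.016174) = -624.25 m/s²;  |a| = 624.25 m/s².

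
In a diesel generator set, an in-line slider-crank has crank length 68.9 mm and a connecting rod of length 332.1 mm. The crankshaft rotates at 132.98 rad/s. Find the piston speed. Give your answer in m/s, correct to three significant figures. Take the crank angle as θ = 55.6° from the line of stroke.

ω = 133 rad/s
For an in-line slider-crank, x = r cosθ + √(L² − r² sin²θ), so v = −rω sinθ·[1 + r cosθ/√(L² − r² sin²θ)].
With r = 0.0689 m, L = 0.3321 m, θ = 55.6°: √(L² − r² sin²θ) = 0.3272 m.
v = −0.0689·133·0.82511·[1 + 0.0689·0.56497/0.3272] = -8.4594 m/s.
|v| = 8.4594 m/s.

8.46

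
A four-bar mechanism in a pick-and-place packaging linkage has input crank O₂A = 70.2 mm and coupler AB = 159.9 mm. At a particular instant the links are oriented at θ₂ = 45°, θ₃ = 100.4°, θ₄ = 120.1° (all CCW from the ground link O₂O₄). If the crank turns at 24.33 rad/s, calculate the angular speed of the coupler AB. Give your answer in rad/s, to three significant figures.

30.6

ω₂ = 24.33 rad/s
Differentiating the loop-closure r₂e^{iθ₂}+r₃e^{iθ₃}=r₁+r₄e^{iθ₄} gives r₂ω₂e^{iθ₂}+r₃ω₃e^{iθ₃}=r₄ω₄e^{iθ₄}.
Eliminating the other unknown: ω₃ = r₂ω₂ sin(θ₄−θ₂) / [r₃ sin(θ₃−θ₄)].
Numerator sine = +0.96638; denominator sine = -0.33710.
Result = 0.0702·24.33·(+0.96638) / (0.1599·(-0.33710)) = -30.621 rad/s; magnitude 30.621 rad/s.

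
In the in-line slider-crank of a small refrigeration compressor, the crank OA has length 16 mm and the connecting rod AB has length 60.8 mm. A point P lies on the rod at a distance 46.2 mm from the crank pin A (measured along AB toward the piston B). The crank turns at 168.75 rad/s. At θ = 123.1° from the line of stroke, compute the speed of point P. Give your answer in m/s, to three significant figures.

ω = 168.8 rad/s.  Crank-pin speed |V_A| = rω = 2.7 m/s, perpendicular to OA.
Rod angle: sinφ = −(r/L) sinθ ⇒ φ = -12.736°; ω_rod = −rω cosθ/√(L²−r²sin²θ) = +24.863 rad/s.
V_P = V_A + ω_rod × AP, with AP = 0.0462 m along the rod.
Components: V_Px = −rω sinθ − a·ω_rod·sinφ = -2.0086 m/s;  V_Py = rω cosθ + a·ω_rod·cosφ = -0.35407 m/s.
|V_P| = √(V_Px² + V_Py²) = 2.0396 m/s.

2.04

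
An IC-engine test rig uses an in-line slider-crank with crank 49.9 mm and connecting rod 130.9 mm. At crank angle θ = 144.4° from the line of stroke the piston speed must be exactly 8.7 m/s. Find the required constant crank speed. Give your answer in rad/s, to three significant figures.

439

For an in-line slider-crank, |v_piston| = rω|sinθ|·[1 + r cosθ/√(L² − r² sin²θ)].
With r = 0.0499 m, L = 0.1309 m, θ = 144.4°: the bracketed kinematic factor |dx/dθ| = 0.019814 m.
ω = v/|dx/dθ| = 8.7/0.019814 = 439.08 rad/s.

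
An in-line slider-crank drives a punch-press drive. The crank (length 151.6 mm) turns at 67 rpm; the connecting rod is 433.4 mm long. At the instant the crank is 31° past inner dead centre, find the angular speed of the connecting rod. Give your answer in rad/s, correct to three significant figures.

ω = 7.016 rad/s (converted from 67 rpm).
The rod makes angle φ with the slider axis where L sinφ = r sinθ; differentiating, L cosφ·φ̇ = r ω cosθ.
L cosφ = √(L² − r² sin²θ) = 0.42631 m.
|ω_rod| = r ω |cosθ| / √(L² − r² sin²θ) = 0.1516·7.016·0.85717/0.42631 = 2.1387 rad/s.

2.14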